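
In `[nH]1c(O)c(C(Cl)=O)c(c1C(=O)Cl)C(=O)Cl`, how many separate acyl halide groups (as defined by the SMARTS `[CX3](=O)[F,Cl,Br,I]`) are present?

3

[CX3](=O)[F,Cl,Br,I] is the SMARTS for an acyl halide: a carbonyl carbon bonded to a halogen.
The molecule carries 3 separate instances of an acyl chloride (-C(=O)Cl) meeting every constraint; each maps to a distinct set of atoms, giving 3 matches.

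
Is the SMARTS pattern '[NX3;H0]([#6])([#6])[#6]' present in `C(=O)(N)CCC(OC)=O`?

No

The pattern [NX3;H0]([#6])([#6])[#6] describes a trivalent nitrogen with no H, bonded to three carbons — a tertiary amine.
The closest candidate here is a primary amide (-C(=O)NH2), but the amide nitrogen has H2 and only one carbon neighbour. No other fragment satisfies the full query, so there is no match.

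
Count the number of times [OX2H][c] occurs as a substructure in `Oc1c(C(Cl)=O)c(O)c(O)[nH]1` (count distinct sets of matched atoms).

3

[OX2H][c] is the SMARTS for a phenol: a hydroxyl oxygen attached to an aromatic carbon.
The molecule carries 3 separate instances of a hydroxyl group (-OH) meeting every constraint; each maps to a distinct set of atoms, giving 3 matches.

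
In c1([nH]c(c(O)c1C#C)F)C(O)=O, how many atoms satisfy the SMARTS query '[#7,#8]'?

The query [#7,#8] means: nitrogen or oxygen (comma = OR).
Check the 12 heavy atoms by environment: 1× n (aromatic) → match; 4× c (aromatic) → no; 3× O → match; 3× C → no; 1× F → no.
Summing the matching environments: 1 + 3 = 4 matching atoms.

4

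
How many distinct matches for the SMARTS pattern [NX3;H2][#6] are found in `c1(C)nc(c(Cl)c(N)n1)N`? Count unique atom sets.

2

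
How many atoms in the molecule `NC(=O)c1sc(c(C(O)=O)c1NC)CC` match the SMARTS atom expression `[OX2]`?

1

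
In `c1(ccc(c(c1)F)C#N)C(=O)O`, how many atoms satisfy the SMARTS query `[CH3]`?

Check the 12 heavy atoms by environment: 3× c (aromatic, H0) → no; 3× c (aromatic, H1) → no; 2× C (H0) → no; 1× O (H0) → no; 1× O (H1) → no; 1× F (H0) → no; 1× N (H0) → no.
No environment satisfies the query, so 0 matching atoms.

0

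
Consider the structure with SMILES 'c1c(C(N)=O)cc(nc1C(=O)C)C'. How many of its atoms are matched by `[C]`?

4

The query [C] means: uppercase C matches aliphatic (non-aromatic) carbon only.
Check the 13 heavy atoms by environment: 1× n (aromatic) → no; 5× c (aromatic) → no; 4× C → match; 2× O → no; 1× N → no.
That gives 4 matching atoms.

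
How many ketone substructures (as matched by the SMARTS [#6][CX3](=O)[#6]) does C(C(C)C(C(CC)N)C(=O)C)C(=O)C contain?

2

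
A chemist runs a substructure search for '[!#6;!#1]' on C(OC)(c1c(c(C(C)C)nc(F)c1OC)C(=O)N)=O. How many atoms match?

7

Check the 19 heavy atoms by environment: 1× n (aromatic) → match; 5× c (aromatic) → no; 1× F → match; 7× C → no; 4× O → match; 1× N → match.
Summing the matching environments: 1 + 1 + 4 + 1 = 7 matching atoms.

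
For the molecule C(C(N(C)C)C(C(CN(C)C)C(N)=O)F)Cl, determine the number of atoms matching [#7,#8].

Check the 16 heavy atoms by environment: 10× C → no; 1× Cl → no; 1× O → match; 3× N → match; 1× F → no.
Summing the matching environments: 1 + 3 = 4 matching atoms.

4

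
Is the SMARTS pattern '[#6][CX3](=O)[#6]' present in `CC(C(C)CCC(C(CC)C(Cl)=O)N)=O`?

The pattern [#6][CX3](=O)[#6] describes a carbonyl carbon (no H) flanked by two carbons — a ketone.
The molecule carries an acetyl/ketone group (-C(=O)CH3), whose atoms satisfy every constraint of the query, so the pattern matches.

Yes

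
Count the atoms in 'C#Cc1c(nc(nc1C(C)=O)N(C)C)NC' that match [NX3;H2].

0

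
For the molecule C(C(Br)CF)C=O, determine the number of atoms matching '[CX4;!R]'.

3

The query [CX4;!R] means: aliphatic carbon with four total connections, not in a ring.
Check the 7 heavy atoms by environment: 3× C (X4, acyclic) → match; 1× F (X1, acyclic) → no; 1× C (X3, acyclic) → no; 1× O (X1, acyclic) → no; 1× Br (X1, acyclic) → no.
That gives 3 matching atoms.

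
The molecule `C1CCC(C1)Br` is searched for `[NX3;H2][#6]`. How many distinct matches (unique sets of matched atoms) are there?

[NX3;H2][#6] is the SMARTS for a primary amine: a trivalent nitrogen with two H attached to carbon.
No fragment in the molecule satisfies every constraint, giving 0 matches.

0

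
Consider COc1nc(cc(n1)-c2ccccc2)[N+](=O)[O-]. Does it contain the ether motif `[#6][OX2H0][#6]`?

Yes

The pattern [#6][OX2H0][#6] describes an aliphatic oxygen bridging two carbons with no H on the oxygen — an ether.
The molecule carries a methoxy ether (-OCH3), whose atoms satisfy every constraint of the query, so the pattern matches.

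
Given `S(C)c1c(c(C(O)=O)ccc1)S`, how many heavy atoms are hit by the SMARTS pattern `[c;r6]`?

6

The query [c;r6] means: aromatic carbon that belongs to a six-membered ring.
Check the 12 heavy atoms by environment: 6× c (aromatic, in 6-ring) → match; 2× C (acyclic) → no; 2× O (acyclic) → no; 2× S (acyclic) → no.
That gives 6 matching atoms.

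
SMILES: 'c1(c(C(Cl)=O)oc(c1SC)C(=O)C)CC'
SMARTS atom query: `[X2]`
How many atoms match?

2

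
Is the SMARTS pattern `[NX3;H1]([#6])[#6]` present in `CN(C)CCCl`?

The pattern [NX3;H1]([#6])[#6] describes a trivalent nitrogen with one H, bonded to two carbons — a secondary amine.
The closest candidate here is a dimethylamino group (-N(CH3)2), but the nitrogen has H0, not H1. No other fragment satisfies the full query, so there is no match.

No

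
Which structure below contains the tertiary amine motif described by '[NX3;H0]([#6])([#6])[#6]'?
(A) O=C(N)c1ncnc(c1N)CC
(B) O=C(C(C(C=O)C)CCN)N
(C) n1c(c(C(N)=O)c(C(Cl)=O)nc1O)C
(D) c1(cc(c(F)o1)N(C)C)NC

D

[NX3;H0]([#6])([#6])[#6] describes a trivalent nitrogen with no H, bonded to three carbons (a tertiary amine).
(A) has a primary amino group (-NH2) but the nitrogen has H2, not H0 with three carbons.
(B) has a primary amide (-C(=O)NH2) but the amide nitrogen has H2 and only one carbon neighbour.
(C) has a primary amide (-C(=O)NH2) but the amide nitrogen has H2 and only one carbon neighbour.
(D) contains a dimethylamino group (-N(CH3)2), which satisfies every atom and bond constraint.
So the answer is (D).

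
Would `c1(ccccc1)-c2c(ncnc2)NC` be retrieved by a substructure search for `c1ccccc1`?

Yes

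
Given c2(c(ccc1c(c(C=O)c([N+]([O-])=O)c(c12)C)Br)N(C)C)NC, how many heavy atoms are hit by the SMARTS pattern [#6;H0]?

8

The query [#6;H0] means: any carbon with no attached hydrogen.
Check the 22 heavy atoms by environment: 8× c (aromatic, H0) → match; 2× c (aromatic, H1) → no; 1× C (H1) → no; 2× O (H0) → no; 1× Br (H0) → no; 1× N (H0) → no; 4× C (H3) → no; 1× N (H1) → no; 1× N (charge +1, H0) → no; 1× O (charge -1, H0) → no.
That gives 8 matching atoms.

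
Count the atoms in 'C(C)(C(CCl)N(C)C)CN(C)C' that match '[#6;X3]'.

The query [#6;X3] means: any carbon (aromatic or not) with three total connections.
Check the 12 heavy atoms by environment: 9× C (X4) → no; 1× Cl (X1) → no; 2× N (X3) → no.
No environment satisfies the query, so 0 matching atoms.

0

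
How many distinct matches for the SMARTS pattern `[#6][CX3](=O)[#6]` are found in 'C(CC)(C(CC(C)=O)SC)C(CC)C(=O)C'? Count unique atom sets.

2

[#6][CX3](=O)[#6] is the SMARTS for a ketone: a carbonyl carbon (no H) flanked by two carbons.
The molecule carries 2 separate instances of an acetyl/ketone group (-C(=O)CH3) meeting every constraint; each maps to a distinct set of atoms, giving 2 matches.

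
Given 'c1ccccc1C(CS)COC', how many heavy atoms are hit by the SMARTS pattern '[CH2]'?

The query [CH2] means: aliphatic carbon with exactly two hydrogens.
Check the 12 heavy atoms by environment: 2× C (H2) → match; 1× C (H1) → no; 1× c (aromatic, H0) → no; 5× c (aromatic, H1) → no; 1× O (H0) → no; 1× C (H3) → no; 1× S (H1) → no.
That gives 2 matching atoms.

2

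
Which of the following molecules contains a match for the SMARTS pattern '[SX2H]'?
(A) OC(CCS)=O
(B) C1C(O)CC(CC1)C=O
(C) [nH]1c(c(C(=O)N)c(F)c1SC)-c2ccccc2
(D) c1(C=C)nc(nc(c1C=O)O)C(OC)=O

A

[SX2H] describes an aliphatic sulfur with two connections, one being H (a thiol).
(A) contains a thiol (-SH), which satisfies every atom and bond constraint.
(B) has a hydroxyl group (-OH) but it is an -OH, not an -SH.
(C) has a methylthio ether (-SCH3) but the sulfur has H0 (bonded to two carbons), not H1.
(D) has a hydroxyl group (-OH) but it is an -OH, not an -SH.
So the answer is (A).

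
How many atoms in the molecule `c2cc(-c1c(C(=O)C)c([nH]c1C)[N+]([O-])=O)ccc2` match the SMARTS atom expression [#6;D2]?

The query [#6;D2] means: any carbon bonded to exactly two heavy atoms.
Check the 18 heavy atoms by environment: 1× n (aromatic, D2) → no; 5× c (aromatic, D3) → no; 1× N (charge +1, D3) → no; 1× O (charge -1, D1) → no; 2× O (D1) → no; 1× C (D3) → no; 2× C (D1) → no; 5× c (aromatic, D2) → match.
That gives 5 matching atoms.

5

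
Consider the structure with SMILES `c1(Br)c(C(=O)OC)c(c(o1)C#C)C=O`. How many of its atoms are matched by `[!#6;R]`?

The query [!#6;R] means: non-carbon atom that is part of a ring.
Check the 14 heavy atoms by environment: 1× o (aromatic, in 5-ring) → match; 4× c (aromatic, in 5-ring) → no; 1× Br (acyclic) → no; 5× C (acyclic) → no; 3× O (acyclic) → no.
That gives 1 matching atom.

1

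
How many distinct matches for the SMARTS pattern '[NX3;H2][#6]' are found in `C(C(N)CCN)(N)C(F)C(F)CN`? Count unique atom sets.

[NX3;H2][#6] is the SMARTS for a primary amine: a trivalent nitrogen with two H attached to carbon.
The molecule carries 4 separate instances of a primary amino group (-NH2) meeting every constraint; each maps to a distinct set of atoms, giving 4 matches.

4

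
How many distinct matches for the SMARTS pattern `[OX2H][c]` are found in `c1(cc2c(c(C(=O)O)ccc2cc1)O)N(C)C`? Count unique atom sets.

1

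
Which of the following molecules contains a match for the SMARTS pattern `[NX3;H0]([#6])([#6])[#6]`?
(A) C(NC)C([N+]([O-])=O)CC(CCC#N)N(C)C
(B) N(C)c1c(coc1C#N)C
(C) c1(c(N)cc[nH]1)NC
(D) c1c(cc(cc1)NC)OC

[NX3;H0]([#6])([#6])[#6] describes a trivalent nitrogen with no H, bonded to three carbons (a tertiary amine).
(A) contains a dimethylamino group (-N(CH3)2), which satisfies every atom and bond constraint.
(B) has an N-methylamino group (-NHCH3) but the nitrogen still has one H (H1), not H0.
(C) has a primary amino group (-NH2) but the nitrogen has H2, not H0 with three carbons.
(D) has an N-methylamino group (-NHCH3) but the nitrogen still has one H (H1), not H0.
So the answer is (A).

A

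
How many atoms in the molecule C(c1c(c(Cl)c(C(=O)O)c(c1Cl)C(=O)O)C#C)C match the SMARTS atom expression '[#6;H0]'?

9

Check the 18 heavy atoms by environment: 6× c (aromatic, H0) → match; 3× C (H0) → match; 1× C (H1) → no; 1× C (H2) → no; 1× C (H3) → no; 2× Cl (H0) → no; 2× O (H0) → no; 2× O (H1) → no.
Summing the matching environments: 6 + 3 = 9 matching atoms.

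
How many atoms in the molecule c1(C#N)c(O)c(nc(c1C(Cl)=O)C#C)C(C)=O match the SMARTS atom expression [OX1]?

2

The query [OX1] means: aliphatic oxygen with one total connection — typically a carbonyl =O or an oxide.
Check the 17 heavy atoms by environment: 1× n (aromatic, X2) → no; 5× c (aromatic, X3) → no; 2× C (X3) → no; 2× O (X1) → match; 1× Cl (X1) → no; 1× O (X2) → no; 1× C (X4) → no; 3× C (X2) → no; 1× N (X1) → no.
That gives 2 matching atoms.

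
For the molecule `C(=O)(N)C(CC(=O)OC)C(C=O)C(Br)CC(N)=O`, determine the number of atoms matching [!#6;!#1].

The query [!#6;!#1] means: not carbon and not hydrogen — any heteroatom.
Check the 18 heavy atoms by environment: 10× C → no; 5× O → match; 2× N → match; 1× Br → match.
Summing the matching environments: 5 + 2 + 1 = 8 matching atoms.

8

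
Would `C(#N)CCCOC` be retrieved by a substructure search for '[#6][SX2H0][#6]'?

No

The pattern [#6][SX2H0][#6] describes an aliphatic sulfur bridging two carbons with no H on the sulfur — a thioether.
The closest candidate here is a methoxy ether (-OCH3), but the bridging atom is O, not S. No other fragment satisfies the full query, so there is no match.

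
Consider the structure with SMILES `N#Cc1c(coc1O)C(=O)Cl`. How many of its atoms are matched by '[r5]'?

5

The query [r5] means: r5 matches atoms in a five-membered ring.
Check the 11 heavy atoms by environment: 1× o (aromatic, in 5-ring) → match; 4× c (aromatic, in 5-ring) → match; 2× C (acyclic) → no; 2× O (acyclic) → no; 1× Cl (acyclic) → no; 1× N (acyclic) → no.
Summing the matching environments: 1 + 4 = 5 matching atoms.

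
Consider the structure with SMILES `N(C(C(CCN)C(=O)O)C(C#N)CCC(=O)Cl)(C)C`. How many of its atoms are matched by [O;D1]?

The query [O;D1] means: aliphatic oxygen bonded to exactly one heavy atom.
Check the 19 heavy atoms by environment: 5× C (D2) → no; 5× C (D3) → no; 1× N (D3) → no; 2× C (D1) → no; 3× O (D1) → match; 1× Cl (D1) → no; 2× N (D1) → no.
That gives 3 matching atoms.

3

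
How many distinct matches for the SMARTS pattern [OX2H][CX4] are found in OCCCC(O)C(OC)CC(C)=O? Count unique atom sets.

2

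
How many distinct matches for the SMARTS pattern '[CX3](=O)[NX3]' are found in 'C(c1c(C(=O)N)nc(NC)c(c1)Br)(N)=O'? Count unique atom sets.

[CX3](=O)[NX3] is the SMARTS for an amide: a carbonyl carbon bonded to a trivalent nitrogen.
The molecule carries 2 separate instances of a primary amide (-C(=O)NH2) meeting every constraint; each maps to a distinct set of atoms, giving 2 matches.

2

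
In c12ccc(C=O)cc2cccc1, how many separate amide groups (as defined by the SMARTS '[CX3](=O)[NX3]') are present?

0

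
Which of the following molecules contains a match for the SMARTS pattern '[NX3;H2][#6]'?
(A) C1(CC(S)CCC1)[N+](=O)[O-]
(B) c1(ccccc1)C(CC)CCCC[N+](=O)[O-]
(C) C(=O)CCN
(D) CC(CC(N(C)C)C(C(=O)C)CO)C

[NX3;H2][#6] describes a trivalent nitrogen with two H attached to carbon (a primary amine).
(A) has a nitro group (-[N+](=O)[O-]) but the nitrogen is [N+] with no H, not NX3H2.
(B) has a nitro group (-[N+](=O)[O-]) but the nitrogen is [N+] with no H, not NX3H2.
(C) contains a primary amino group (-NH2), which satisfies every atom and bond constraint.
(D) has a dimethylamino group (-N(CH3)2) but the nitrogen has H0, not H2.
So the answer is (C).

C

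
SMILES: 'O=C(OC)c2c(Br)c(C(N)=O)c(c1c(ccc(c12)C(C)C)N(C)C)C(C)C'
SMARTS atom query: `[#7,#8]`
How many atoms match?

5

Check the 27 heavy atoms by environment: 10× c (aromatic) → no; 2× N → match; 11× C → no; 3× O → match; 1× Br → no.
Summing the matching environments: 2 + 3 = 5 matching atoms.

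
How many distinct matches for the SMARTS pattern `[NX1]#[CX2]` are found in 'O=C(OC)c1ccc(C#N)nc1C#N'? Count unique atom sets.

2

[NX1]#[CX2] is the SMARTS for a nitrile: a nitrogen triple-bonded to a two-connected carbon.
The molecule carries 2 separate instances of a nitrile (-C#N) meeting every constraint; each maps to a distinct set of atoms, giving 2 matches.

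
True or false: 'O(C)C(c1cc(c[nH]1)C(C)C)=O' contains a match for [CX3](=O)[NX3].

False

The pattern [CX3](=O)[NX3] describes a carbonyl carbon bonded to a trivalent nitrogen — an amide.
The closest candidate here is a methyl-ester group (-C(=O)OCH3), but the carbonyl is bonded to O, not to an NX3 nitrogen. No other fragment satisfies the full query, so there is no match.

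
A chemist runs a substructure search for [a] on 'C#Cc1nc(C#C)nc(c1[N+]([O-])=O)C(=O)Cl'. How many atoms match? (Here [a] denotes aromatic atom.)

The query [a] means: a matches any aromatic atom.
Check the 16 heavy atoms by environment: 2× n (aromatic) → match; 4× c (aromatic) → match; 5× C → no; 2× O → no; 1× Cl → no; 1× N (charge +1) → no; 1× O (charge -1) → no.
Summing the matching environments: 2 + 4 = 6 matching atoms.

6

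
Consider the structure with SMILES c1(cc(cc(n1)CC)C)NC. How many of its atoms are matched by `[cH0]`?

3

Check the 11 heavy atoms by environment: 1× n (aromatic, H0) → no; 3× c (aromatic, H0) → match; 2× c (aromatic, H1) → no; 1× C (H2) → no; 3× C (H3) → no; 1× N (H1) → no.
That gives 3 matching atoms.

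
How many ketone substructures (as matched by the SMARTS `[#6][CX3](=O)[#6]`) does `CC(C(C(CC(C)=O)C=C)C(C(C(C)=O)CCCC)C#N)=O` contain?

[#6][CX3](=O)[#6] is the SMARTS for a ketone: a carbonyl carbon (no H) flanked by two carbons.
The molecule carries 3 separate instances of an acetyl/ketone group (-C(=O)CH3) meeting every constraint; each maps to a distinct set of atoms, giving 3 matches.

3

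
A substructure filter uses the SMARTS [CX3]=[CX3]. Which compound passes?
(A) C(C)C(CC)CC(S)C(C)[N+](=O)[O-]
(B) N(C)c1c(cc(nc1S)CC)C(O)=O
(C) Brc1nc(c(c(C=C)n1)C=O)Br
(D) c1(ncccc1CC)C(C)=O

[CX3]=[CX3] describes a non-aromatic C=C double bond between two sp2 carbons (an alkene).
(A) has an ethyl group (-CH2CH3) but its C-C bond is a single bond between CX4 carbons, not CX3=CX3.
(B) has an ethyl group (-CH2CH3) but its C-C bond is a single bond between CX4 carbons, not CX3=CX3.
(C) contains a vinyl group (-CH=CH2), which satisfies every atom and bond constraint.
(D) has an ethyl group (-CH2CH3) but its C-C bond is a single bond between CX4 carbons, not CX3=CX3.
So the answer is (C).

C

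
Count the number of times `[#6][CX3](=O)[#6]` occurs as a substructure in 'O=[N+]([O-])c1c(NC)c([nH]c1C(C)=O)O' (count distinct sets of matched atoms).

1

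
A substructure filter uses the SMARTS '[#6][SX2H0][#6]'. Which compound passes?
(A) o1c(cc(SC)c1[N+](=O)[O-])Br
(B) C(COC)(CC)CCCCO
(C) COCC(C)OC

A

[#6][SX2H0][#6] describes an aliphatic sulfur bridging two carbons with no H on the sulfur (a thioether).
(A) contains a methylthio ether (-SCH3), which satisfies every atom and bond constraint.
(B) has a methoxy ether (-OCH3) but the bridging atom is O, not S.
(C) has a methoxy ether (-OCH3) but the bridging atom is O, not S.
So the answer is (A).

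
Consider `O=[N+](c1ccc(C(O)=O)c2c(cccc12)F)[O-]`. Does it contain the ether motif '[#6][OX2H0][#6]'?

The pattern [#6][OX2H0][#6] describes an aliphatic oxygen bridging two carbons with no H on the oxygen — an ether.
The closest candidate here is a carboxylic acid group (-C(=O)OH), but the -OH oxygen has H1; the =O is OX1, not OX2. No other fragment satisfies the full query, so there is no match.

No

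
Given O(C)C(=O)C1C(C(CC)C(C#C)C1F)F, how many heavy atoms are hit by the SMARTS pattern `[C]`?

11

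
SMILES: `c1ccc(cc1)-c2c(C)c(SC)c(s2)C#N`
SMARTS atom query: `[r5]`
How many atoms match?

5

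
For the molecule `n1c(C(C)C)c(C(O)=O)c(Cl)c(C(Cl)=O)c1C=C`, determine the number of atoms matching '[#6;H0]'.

Check the 18 heavy atoms by environment: 1× n (aromatic, H0) → no; 5× c (aromatic, H0) → match; 2× C (H1) → no; 2× C (H3) → no; 2× C (H0) → match; 2× O (H0) → no; 1× O (H1) → no; 1× C (H2) → no; 2× Cl (H0) → no.
Summing the matching environments: 5 + 2 = 7 matching atoms.

7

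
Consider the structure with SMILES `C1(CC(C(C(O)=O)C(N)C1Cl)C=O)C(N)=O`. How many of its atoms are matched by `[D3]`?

7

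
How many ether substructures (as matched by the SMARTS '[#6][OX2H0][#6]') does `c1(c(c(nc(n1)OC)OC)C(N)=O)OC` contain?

[#6][OX2H0][#6] is the SMARTS for an ether: an aliphatic oxygen bridging two carbons with no H on the oxygen.
The molecule carries 3 separate instances of a methoxy ether (-OCH3) meeting every constraint; each maps to a distinct set of atoms, giving 3 matches.

3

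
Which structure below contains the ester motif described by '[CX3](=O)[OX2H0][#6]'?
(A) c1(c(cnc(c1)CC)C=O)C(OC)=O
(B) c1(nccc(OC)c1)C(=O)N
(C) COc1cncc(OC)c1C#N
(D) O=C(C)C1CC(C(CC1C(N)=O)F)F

[CX3](=O)[OX2H0][#6] describes a carbonyl carbon bonded to an oxygen that is itself bonded to carbon (no H on that O) (an ester).
(A) contains a methyl-ester group (-C(=O)OCH3), which satisfies every atom and bond constraint.
(B) has a primary amide (-C(=O)NH2) but the carbonyl is bonded to N, not to an O-C linkage.
(C) has a methoxy ether (-OCH3) but the ether oxygen is not adjacent to a C=O carbon.
(D) has a primary amide (-C(=O)NH2) but the carbonyl is bonded to N, not to an O-C linkage.
So the answer is (A).

A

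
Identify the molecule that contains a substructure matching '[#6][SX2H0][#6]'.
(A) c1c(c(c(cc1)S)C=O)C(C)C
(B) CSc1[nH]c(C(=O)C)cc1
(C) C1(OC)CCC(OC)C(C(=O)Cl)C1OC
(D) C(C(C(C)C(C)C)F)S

[#6][SX2H0][#6] describes an aliphatic sulfur bridging two carbons with no H on the sulfur (a thioether).
(A) has a thiol (-SH) but the sulfur has H1, not H0 bridging two carbons.
(B) contains a methylthio ether (-SCH3), which satisfies every atom and bond constraint.
(C) has a methoxy ether (-OCH3) but the bridging atom is O, not S.
(D) has a thiol (-SH) but the sulfur has H1, not H0 bridging two carbons.
So the answer is (B).

B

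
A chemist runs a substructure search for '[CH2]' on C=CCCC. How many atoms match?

3

Check the 5 heavy atoms by environment: 3× C (H2) → match; 1× C (H1) → no; 1× C (H3) → no.
That gives 3 matching atoms.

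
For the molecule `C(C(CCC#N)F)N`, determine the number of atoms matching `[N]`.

Check the 8 heavy atoms by environment: 5× C → no; 2× N → match; 1× F → no.
That gives 2 matching atoms.

2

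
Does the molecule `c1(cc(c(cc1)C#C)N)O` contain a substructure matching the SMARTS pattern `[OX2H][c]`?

Yes

The pattern [OX2H][c] describes a hydroxyl oxygen attached to an aromatic carbon — a phenol.
The molecule carries a hydroxyl group (-OH), whose atoms satisfy every constraint of the query, so the pattern matches.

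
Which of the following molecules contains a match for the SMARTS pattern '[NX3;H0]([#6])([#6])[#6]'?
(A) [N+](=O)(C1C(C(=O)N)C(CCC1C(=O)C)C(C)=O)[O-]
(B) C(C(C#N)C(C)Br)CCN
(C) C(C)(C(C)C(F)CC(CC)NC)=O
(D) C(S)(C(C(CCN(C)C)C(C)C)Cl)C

[NX3;H0]([#6])([#6])[#6] describes a trivalent nitrogen with no H, bonded to three carbons (a tertiary amine).
(A) has a primary amide (-C(=O)NH2) but the amide nitrogen has H2 and only one carbon neighbour.
(B) has a primary amino group (-NH2) but the nitrogen has H2, not H0 with three carbons.
(C) has an N-methylamino group (-NHCH3) but the nitrogen still has one H (H1), not H0.
(D) contains a dimethylamino group (-N(CH3)2), which satisfies every atom and bond constraint.
So the answer is (D).

D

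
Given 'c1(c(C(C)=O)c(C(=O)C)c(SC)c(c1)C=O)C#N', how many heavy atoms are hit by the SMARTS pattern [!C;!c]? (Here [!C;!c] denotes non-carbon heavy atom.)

5

The query [!C;!c] means: neither aliphatic nor aromatic carbon — same as [!#6].
Check the 18 heavy atoms by environment: 6× c (aromatic) → no; 7× C → no; 3× O → match; 1× S → match; 1× N → match.
Summing the matching environments: 3 + 1 + 1 = 5 matching atoms.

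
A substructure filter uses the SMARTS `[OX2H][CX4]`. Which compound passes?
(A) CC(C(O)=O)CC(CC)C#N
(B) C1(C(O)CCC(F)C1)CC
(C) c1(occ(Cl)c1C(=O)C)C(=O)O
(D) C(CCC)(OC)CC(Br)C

[OX2H][CX4] describes a hydroxyl oxygen bound to an sp3 (X4) carbon (an aliphatic alcohol).
(A) has a carboxylic acid group (-C(=O)OH) but the -OH is on a CX3 carbonyl carbon, not a CX4 carbon.
(B) contains a hydroxyl group (-OH), which satisfies every atom and bond constraint.
(C) has a carboxylic acid group (-C(=O)OH) but the -OH is on a CX3 carbonyl carbon, not a CX4 carbon.
(D) has a methoxy ether (-OCH3) but the oxygen has H0 (ether), not H1.
So the answer is (B).

B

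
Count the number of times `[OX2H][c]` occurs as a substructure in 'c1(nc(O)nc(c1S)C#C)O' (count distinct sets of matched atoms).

2

[OX2H][c] is the SMARTS for a phenol: a hydroxyl oxygen attached to an aromatic carbon.
The molecule carries 2 separate instances of a hydroxyl group (-OH) meeting every constraint; each maps to a distinct set of atoms, giving 2 matches.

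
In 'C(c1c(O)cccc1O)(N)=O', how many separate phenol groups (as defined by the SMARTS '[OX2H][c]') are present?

[OX2H][c] is the SMARTS for a phenol: a hydroxyl oxygen attached to an aromatic carbon.
The molecule carries 2 separate instances of a hydroxyl group (-OH) meeting every constraint; each maps to a distinct set of atoms, giving 2 matches.

2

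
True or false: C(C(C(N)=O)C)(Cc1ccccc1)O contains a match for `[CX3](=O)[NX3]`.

The pattern [CX3](=O)[NX3] describes a carbonyl carbon bonded to a trivalent nitrogen — an amide.
The molecule carries a primary amide (-C(=O)NH2), whose atoms satisfy every constraint of the query, so the pattern matches.

True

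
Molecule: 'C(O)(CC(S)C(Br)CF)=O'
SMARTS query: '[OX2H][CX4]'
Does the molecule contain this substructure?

No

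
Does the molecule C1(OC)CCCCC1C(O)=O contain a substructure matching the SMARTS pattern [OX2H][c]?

No

The pattern [OX2H][c] describes a hydroxyl oxygen attached to an aromatic carbon — a phenol.
The closest candidate here is a methoxy ether (-OCH3), but the oxygen has H0, not H1. No other fragment satisfies the full query, so there is no match.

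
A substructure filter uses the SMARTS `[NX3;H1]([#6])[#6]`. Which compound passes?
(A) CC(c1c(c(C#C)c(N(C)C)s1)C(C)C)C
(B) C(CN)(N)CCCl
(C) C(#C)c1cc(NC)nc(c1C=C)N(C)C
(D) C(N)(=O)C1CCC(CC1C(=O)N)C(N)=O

C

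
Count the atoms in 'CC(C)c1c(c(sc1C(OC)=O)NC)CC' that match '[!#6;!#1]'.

Check the 16 heavy atoms by environment: 1× s (aromatic) → match; 4× c (aromatic) → no; 8× C → no; 2× O → match; 1× N → match.
Summing the matching environments: 1 + 2 + 1 = 4 matching atoms.

4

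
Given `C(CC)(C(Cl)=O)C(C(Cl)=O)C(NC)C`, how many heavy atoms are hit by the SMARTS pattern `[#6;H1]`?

The query [#6;H1] means: any carbon bearing exactly one hydrogen.
Check the 14 heavy atoms by environment: 1× C (H2) → no; 3× C (H1) → match; 3× C (H3) → no; 2× C (H0) → no; 2× O (H0) → no; 2× Cl (H0) → no; 1× N (H1) → no.
That gives 3 matching atoms.

3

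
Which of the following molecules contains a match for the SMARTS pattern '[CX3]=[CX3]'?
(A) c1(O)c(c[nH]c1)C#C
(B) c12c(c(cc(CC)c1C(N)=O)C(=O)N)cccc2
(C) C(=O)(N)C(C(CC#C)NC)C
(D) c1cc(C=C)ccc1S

D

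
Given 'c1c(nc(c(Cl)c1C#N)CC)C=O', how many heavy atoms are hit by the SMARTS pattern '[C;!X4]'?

Check the 13 heavy atoms by environment: 1× n (aromatic, X2) → no; 5× c (aromatic, X3) → no; 1× C (X2) → match; 1× N (X1) → no; 1× Cl (X1) → no; 1× C (X3) → match; 1× O (X1) → no; 2× C (X4) → no.
Summing the matching environments: 1 + 1 = 2 matching atoms.

2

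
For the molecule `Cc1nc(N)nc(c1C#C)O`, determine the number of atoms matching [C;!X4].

2

The query [C;!X4] means: aliphatic carbon that does not have four total connections.
Check the 11 heavy atoms by environment: 2× n (aromatic, X2) → no; 4× c (aromatic, X3) → no; 2× C (X2) → match; 1× O (X2) → no; 1× C (X4) → no; 1× N (X3) → no.
That gives 2 matching atoms.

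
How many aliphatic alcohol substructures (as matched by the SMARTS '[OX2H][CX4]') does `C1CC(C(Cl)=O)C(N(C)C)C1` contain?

[OX2H][CX4] is the SMARTS for an aliphatic alcohol: a hydroxyl oxygen bound to an sp3 (X4) carbon.
No fragment in the molecule satisfies every constraint, giving 0 matches.

0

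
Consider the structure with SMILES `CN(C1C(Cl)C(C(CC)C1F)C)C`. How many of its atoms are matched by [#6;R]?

5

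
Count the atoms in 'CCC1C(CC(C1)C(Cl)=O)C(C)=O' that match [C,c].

The query [C,c] means: comma = OR; matches aliphatic or aromatic carbon — same as #6.
Check the 13 heavy atoms by environment: 10× C → match; 2× O → no; 1× Cl → no.
That gives 10 matching atoms.

10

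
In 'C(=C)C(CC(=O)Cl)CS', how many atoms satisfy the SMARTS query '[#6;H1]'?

2

The query [#6;H1] means: any carbon bearing exactly one hydrogen.
Check the 9 heavy atoms by environment: 3× C (H2) → no; 2× C (H1) → match; 1× C (H0) → no; 1× O (H0) → no; 1× Cl (H0) → no; 1× S (H1) → no.
That gives 2 matching atoms.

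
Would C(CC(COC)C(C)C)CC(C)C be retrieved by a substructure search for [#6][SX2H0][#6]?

No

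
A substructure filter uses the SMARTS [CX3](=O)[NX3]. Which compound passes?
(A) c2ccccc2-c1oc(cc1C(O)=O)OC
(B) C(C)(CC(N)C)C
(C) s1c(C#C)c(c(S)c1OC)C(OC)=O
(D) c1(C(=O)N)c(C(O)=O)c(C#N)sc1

D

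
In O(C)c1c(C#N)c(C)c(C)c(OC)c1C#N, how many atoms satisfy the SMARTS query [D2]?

4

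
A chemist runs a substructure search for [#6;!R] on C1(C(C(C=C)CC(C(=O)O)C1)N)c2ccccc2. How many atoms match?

3

Check the 18 heavy atoms by environment: 6× C (in 6-ring) → no; 6× c (aromatic, in 6-ring) → no; 3× C (acyclic) → match; 2× O (acyclic) → no; 1× N (acyclic) → no.
That gives 3 matching atoms.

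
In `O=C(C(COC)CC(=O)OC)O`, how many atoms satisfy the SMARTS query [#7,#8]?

5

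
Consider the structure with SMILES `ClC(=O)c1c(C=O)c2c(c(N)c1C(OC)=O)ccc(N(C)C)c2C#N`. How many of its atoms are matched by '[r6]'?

Check the 25 heavy atoms by environment: 10× c (aromatic, in 6-ring) → match; 3× N (acyclic) → no; 7× C (acyclic) → no; 4× O (acyclic) → no; 1× Cl (acyclic) → no.
That gives 10 matching atoms.

10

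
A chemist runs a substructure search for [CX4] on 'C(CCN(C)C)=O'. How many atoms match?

4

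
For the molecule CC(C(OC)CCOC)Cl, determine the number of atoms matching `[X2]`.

The query [X2] means: any atom with exactly two total connections (bonds + H).
Check the 10 heavy atoms by environment: 7× C (X4) → no; 1× Cl (X1) → no; 2× O (X2) → match.
That gives 2 matching atoms.

2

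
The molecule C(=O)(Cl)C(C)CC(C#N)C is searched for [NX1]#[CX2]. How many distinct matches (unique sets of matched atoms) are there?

1

[NX1]#[CX2] is the SMARTS for a nitrile: a nitrogen triple-bonded to a two-connected carbon.
Exactly one fragment in the molecule meets all constraints, giving 1 match.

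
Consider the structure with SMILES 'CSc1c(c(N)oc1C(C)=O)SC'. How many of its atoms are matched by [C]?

4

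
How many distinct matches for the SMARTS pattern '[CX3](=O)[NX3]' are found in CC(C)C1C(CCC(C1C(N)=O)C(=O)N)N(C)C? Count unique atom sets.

[CX3](=O)[NX3] is the SMARTS for an amide: a carbonyl carbon bonded to a trivalent nitrogen.
The molecule carries 2 separate instances of a primary amide (-C(=O)NH2) meeting every constraint; each maps to a distinct set of atoms, giving 2 matches.

2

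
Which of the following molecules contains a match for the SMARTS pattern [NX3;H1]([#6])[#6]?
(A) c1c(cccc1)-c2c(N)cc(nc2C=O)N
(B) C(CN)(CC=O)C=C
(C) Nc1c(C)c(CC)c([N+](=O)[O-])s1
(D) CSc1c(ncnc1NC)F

[NX3;H1]([#6])[#6] describes a trivalent nitrogen with one H, bonded to two carbons (a secondary amine).
(A) has a primary amino group (-NH2) but the nitrogen has H2 and only one carbon neighbour.
(B) has a primary amino group (-NH2) but the nitrogen has H2 and only one carbon neighbour.
(C) has a primary amino group (-NH2) but the nitrogen has H2 and only one carbon neighbour.
(D) contains an N-methylamino group (-NHCH3), which satisfies every atom and bond constraint.
So the answer is (D).

D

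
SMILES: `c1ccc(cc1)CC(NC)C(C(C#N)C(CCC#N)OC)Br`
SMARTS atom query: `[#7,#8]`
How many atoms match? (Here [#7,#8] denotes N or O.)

The query [#7,#8] means: nitrogen or oxygen (comma = OR).
Check the 22 heavy atoms by environment: 11× C → no; 1× Br → no; 3× N → match; 6× c (aromatic) → no; 1× O → match.
Summing the matching environments: 3 + 1 = 4 matching atoms.

4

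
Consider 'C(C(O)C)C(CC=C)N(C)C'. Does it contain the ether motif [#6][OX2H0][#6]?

The pattern [#6][OX2H0][#6] describes an aliphatic oxygen bridging two carbons with no H on the oxygen — an ether.
The closest candidate here is a hydroxyl group (-OH), but the oxygen has H1, not H0 bridging two carbons. No other fragment satisfies the full query, so there is no match.

No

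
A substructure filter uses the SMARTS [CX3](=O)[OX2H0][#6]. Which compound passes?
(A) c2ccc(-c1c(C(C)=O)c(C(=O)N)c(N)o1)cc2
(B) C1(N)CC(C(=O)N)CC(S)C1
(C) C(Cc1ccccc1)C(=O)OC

C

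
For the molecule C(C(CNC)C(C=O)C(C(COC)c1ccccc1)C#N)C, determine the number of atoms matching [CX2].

1

The query [CX2] means: C with X2: aliphatic carbon with exactly 2 total connections.
Check the 22 heavy atoms by environment: 10× C (X4) → no; 6× c (aromatic, X3) → no; 1× C (X2) → match; 1× N (X1) → no; 1× N (X3) → no; 1× O (X2) → no; 1× C (X3) → no; 1× O (X1) → no.
That gives 1 matching atom.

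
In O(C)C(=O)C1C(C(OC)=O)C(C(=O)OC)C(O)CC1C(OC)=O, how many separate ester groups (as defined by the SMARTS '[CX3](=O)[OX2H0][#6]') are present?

4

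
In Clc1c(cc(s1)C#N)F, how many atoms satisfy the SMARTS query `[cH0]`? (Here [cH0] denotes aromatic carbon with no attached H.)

The query [cH0] means: aromatic carbon with no attached hydrogen (substituted or ring-fusion).
Check the 9 heavy atoms by environment: 1× s (aromatic, H0) → no; 3× c (aromatic, H0) → match; 1× c (aromatic, H1) → no; 1× C (H0) → no; 1× N (H0) → no; 1× F (H0) → no; 1× Cl (H0) → no.
That gives 3 matching atoms.

3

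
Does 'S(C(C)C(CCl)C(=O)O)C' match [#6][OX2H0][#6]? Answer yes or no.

The pattern [#6][OX2H0][#6] describes an aliphatic oxygen bridging two carbons with no H on the oxygen — an ether.
The closest candidate here is a carboxylic acid group (-C(=O)OH), but the -OH oxygen has H1; the =O is OX1, not OX2. No other fragment satisfies the full query, so there is no match.

No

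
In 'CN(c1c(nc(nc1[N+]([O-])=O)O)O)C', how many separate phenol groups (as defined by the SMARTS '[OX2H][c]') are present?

2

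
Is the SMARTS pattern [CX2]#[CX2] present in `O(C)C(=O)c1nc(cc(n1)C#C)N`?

The pattern [CX2]#[CX2] describes a carbon-carbon triple bond — an alkyne.
The molecule carries an ethynyl group (-C#CH), whose atoms satisfy every constraint of the query, so the pattern matches.

Yes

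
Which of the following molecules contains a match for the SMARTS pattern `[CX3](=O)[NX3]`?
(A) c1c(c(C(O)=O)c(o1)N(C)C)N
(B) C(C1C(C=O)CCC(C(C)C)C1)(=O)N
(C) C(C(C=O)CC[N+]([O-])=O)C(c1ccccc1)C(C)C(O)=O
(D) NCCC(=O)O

B

[CX3](=O)[NX3] describes a carbonyl carbon bonded to a trivalent nitrogen (an amide).
(A) has a carboxylic acid group (-C(=O)OH) but the carbonyl is bonded to O, not to an NX3 nitrogen.
(B) contains a primary amide (-C(=O)NH2), which satisfies every atom and bond constraint.
(C) has a carboxylic acid group (-C(=O)OH) but the carbonyl is bonded to O, not to an NX3 nitrogen.
(D) has a carboxylic acid group (-C(=O)OH) but the carbonyl is bonded to O, not to an NX3 nitrogen.
So the answer is (B).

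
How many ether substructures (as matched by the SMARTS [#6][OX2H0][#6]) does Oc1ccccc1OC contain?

[#6][OX2H0][#6] is the SMARTS for an ether: an aliphatic oxygen bridging two carbons with no H on the oxygen.
Exactly one fragment in the molecule meets all constraints, giving 1 match.

1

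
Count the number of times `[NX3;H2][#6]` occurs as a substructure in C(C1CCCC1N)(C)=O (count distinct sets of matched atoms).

1

[NX3;H2][#6] is the SMARTS for a primary amine: a trivalent nitrogen with two H attached to carbon.
Exactly one fragment in the molecule meets all constraints, giving 1 match.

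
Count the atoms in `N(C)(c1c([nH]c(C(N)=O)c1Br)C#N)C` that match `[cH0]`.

4

The query [cH0] means: aromatic carbon with no attached hydrogen (substituted or ring-fusion).
Check the 14 heavy atoms by environment: 1× n (aromatic, H1) → no; 4× c (aromatic, H0) → match; 1× Br (H0) → no; 2× N (H0) → no; 2× C (H3) → no; 2× C (H0) → no; 1× O (H0) → no; 1× N (H2) → no.
That gives 4 matching atoms.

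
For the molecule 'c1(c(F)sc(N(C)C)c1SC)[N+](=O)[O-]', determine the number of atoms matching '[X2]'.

2

The query [X2] means: any atom with exactly two total connections (bonds + H).
Check the 14 heavy atoms by environment: 1× s (aromatic, X2) → match; 4× c (aromatic, X3) → no; 1× S (X2) → match; 3× C (X4) → no; 1× N (X3) → no; 1× F (X1) → no; 1× N (charge +1, X3) → no; 1× O (charge -1, X1) → no; 1× O (X1) → no.
Summing the matching environments: 1 + 1 = 2 matching atoms.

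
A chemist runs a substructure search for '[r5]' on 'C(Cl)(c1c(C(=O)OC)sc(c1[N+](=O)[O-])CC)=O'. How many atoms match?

5

The query [r5] means: r5 matches atoms in a five-membered ring.
Check the 17 heavy atoms by environment: 1× s (aromatic, in 5-ring) → match; 4× c (aromatic, in 5-ring) → match; 5× C (acyclic) → no; 1× N (charge +1, acyclic) → no; 1× O (charge -1, acyclic) → no; 4× O (acyclic) → no; 1× Cl (acyclic) → no.
Summing the matching environments: 1 + 4 = 5 matching atoms.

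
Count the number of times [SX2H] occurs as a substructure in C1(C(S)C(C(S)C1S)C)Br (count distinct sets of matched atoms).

[SX2H] is the SMARTS for a thiol: an aliphatic sulfur with two connections, one being H.
The molecule carries 3 separate instances of a thiol (-SH) meeting every constraint; each maps to a distinct set of atoms, giving 3 matches.

3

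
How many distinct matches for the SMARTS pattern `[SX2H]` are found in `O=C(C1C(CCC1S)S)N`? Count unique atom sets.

[SX2H] is the SMARTS for a thiol: an aliphatic sulfur with two connections, one being H.
The molecule carries 2 separate instances of a thiol (-SH) meeting every constraint; each maps to a distinct set of atoms, giving 2 matches.

2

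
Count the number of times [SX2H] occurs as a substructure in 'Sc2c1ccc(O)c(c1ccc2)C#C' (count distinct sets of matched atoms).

[SX2H] is the SMARTS for a thiol: an aliphatic sulfur with two connections, one being H.
Exactly one fragment in the molecule meets all constraints, giving 1 match.

1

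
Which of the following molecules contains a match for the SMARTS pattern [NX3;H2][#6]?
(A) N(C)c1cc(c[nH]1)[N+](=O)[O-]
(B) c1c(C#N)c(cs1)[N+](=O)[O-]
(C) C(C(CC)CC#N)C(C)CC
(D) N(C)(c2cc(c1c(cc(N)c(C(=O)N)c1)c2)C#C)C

D

[NX3;H2][#6] describes a trivalent nitrogen with two H attached to carbon (a primary amine).
(A) has a nitro group (-[N+](=O)[O-]) but the nitrogen is [N+] with no H, not NX3H2.
(B) has a nitrile (-C#N) but the nitrogen is NX1 (triple-bonded), not NX3 with two H.
(C) has a nitrile (-C#N) but the nitrogen is NX1 (triple-bonded), not NX3 with two H.
(D) contains a primary amino group (-NH2), which satisfies every atom and bond constraint.
So the answer is (D).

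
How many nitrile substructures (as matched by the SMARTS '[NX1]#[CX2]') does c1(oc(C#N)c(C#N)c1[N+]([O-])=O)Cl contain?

2

[NX1]#[CX2] is the SMARTS for a nitrile: a nitrogen triple-bonded to a two-connected carbon.
The molecule carries 2 separate instances of a nitrile (-C#N) meeting every constraint; each maps to a distinct set of atoms, giving 2 matches.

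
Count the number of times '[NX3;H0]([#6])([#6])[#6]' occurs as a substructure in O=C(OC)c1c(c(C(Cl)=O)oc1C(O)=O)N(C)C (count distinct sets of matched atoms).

[NX3;H0]([#6])([#6])[#6] is the SMARTS for a tertiary amine: a trivalent nitrogen with no H, bonded to three carbons.
Exactly one fragment in the molecule meets all constraints, giving 1 match.

1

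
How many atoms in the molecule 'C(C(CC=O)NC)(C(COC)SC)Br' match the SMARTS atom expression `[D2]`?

6

The query [D2] means: atom with exactly two heavy-atom neighbours.
Check the 14 heavy atoms by environment: 3× C (D2) → match; 3× C (D3) → no; 1× N (D2) → match; 3× C (D1) → no; 1× O (D1) → no; 1× O (D2) → match; 1× Br (D1) → no; 1× S (D2) → match.
Summing the matching environments: 3 + 1 + 1 + 1 = 6 matching atoms.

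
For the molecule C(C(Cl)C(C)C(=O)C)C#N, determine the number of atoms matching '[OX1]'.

1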